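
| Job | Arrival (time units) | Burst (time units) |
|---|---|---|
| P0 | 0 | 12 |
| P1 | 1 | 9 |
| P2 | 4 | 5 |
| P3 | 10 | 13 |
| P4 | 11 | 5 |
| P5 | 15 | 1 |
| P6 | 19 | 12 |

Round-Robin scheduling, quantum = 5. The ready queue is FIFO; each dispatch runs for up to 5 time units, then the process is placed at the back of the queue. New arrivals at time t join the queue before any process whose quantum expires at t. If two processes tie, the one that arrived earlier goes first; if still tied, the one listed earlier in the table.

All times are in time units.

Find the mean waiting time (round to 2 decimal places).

Timeline: | P0 0-5 | P1 5-10 | P2 10-15 | P0 15-20 | P3 20-25 | P1 25-29 | P4 29-34 | P5 34-35 | P6 35-40 | P0 40-42 | P3 42-47 | P6 47-52 | P3 52-55 | P6 55-57 |
Completion: P0=42  P1=29  P2=15  P3=55  P4=34  P5=35  P6=57
Waiting times: P0=30, P1=19, P2=6, P3=32, P4=18, P5=19, P6=26
Average waiting = (30+19+6+32+18+19+26) / 7 = 150/7 = 21.43

21.43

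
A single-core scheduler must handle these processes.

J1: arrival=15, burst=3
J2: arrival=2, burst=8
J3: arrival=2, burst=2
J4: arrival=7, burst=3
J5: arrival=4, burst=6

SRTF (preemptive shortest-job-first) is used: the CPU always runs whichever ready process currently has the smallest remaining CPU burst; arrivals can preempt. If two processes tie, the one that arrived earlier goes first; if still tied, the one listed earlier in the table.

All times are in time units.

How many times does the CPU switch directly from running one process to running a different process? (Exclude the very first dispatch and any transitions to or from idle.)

Timeline: | idle 0-2 | J3 2-4 | J5 4-10 | J4 10-13 | J2 13-15 | J1 15-18 | J2 18-24 |
Completion: J1=18  J2=24  J3=4  J4=13  J5=10

5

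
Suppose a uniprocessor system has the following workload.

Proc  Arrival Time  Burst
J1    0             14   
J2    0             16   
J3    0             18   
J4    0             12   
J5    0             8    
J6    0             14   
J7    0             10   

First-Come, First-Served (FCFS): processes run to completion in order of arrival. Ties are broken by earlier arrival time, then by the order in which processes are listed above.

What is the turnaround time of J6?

82

Schedule: | J1 0-14 | J2 14-30 | J3 30-48 | J4 48-60 | J5 60-68 | J6 68-82 | J7 82-92 |
Completion: J1=14  J2=30  J3=48  J4=60  J5=68  J6=82  J7=92
Turnaround (C−A): J1=14  J2=30  J3=48  J4=60  J5=68  J6=82  J7=92
Turnaround(J6) = completion − arrival = 82 − 0 = 82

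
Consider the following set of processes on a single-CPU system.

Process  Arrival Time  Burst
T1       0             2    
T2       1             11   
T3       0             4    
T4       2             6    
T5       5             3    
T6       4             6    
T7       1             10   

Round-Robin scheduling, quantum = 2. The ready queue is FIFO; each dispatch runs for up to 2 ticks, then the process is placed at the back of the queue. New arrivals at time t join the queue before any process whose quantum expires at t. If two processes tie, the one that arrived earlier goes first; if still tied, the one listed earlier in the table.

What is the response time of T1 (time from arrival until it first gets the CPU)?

Timeline: | T1 0-2 | T3 2-4 | T2 4-6 | T7 6-8 | T4 8-10 | T6 10-12 | T3 12-14 | T5 14-16 | T2 16-18 | T7 18-20 | T4 20-22 | T6 22-24 | T5 24-25 | T2 25-27 | T7 27-29 | T4 29-31 | T6 31-33 | T2 33-35 | T7 35-37 | T2 37-39 | T7 39-41 | T2 41-42 |
Completion: T1=2  T2=42  T3=14  T4=31  T5=25  T6=33  T7=41
Response(T1) = first start − arrival = 0 − 0 = 0

0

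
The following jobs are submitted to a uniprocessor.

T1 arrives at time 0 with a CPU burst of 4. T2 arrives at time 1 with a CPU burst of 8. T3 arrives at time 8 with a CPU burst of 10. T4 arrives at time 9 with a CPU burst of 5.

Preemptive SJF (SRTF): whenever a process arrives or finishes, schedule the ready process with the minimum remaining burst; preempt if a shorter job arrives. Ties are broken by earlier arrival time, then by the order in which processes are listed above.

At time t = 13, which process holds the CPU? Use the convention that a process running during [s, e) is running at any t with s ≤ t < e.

Timeline: | T1 0-4 | T2 4-12 | T4 12-17 | T3 17-27 |
Completion: T1=4  T2=12  T3=27  T4=17
Turnaround (C−A): T1=4  T2=11  T3=19  T4=8

T4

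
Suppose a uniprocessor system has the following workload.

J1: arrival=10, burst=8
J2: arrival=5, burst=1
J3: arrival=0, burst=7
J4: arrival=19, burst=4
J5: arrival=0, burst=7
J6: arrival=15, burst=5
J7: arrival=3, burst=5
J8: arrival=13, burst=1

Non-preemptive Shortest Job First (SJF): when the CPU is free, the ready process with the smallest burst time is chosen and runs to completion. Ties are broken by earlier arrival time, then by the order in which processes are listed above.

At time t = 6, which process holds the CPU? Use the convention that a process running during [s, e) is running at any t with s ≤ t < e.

Timeline: | J3 0-7 | J2 7-8 | J7 8-13 | J8 13-14 | J5 14-21 | J4 21-25 | J6 25-30 | J1 30-38 |
Completion: J1=38  J2=8  J3=7  J4=25  J5=21  J6=30  J7=13  J8=14
Turnaround (C−A): J1=28  J2=3  J3=7  J4=6  J5=21  J6=15  J7=10  J8=1

J3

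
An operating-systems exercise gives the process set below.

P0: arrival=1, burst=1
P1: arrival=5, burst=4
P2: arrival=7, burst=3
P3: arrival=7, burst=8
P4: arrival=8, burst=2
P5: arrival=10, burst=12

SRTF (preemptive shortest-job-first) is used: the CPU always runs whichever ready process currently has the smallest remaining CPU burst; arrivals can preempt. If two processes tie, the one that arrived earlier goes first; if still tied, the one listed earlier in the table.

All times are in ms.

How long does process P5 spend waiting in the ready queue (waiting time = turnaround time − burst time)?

Gantt: | idle 0-1 | P0 1-2 | idle 2-5 | P1 5-9 | P4 9-11 | P2 11-14 | P3 14-22 | P5 22-34 |
Completion: P0=2  P1=9  P2=14  P3=22  P4=11  P5=34
Waiting(P5) = turnaround − burst = 24 − 12 = 12

12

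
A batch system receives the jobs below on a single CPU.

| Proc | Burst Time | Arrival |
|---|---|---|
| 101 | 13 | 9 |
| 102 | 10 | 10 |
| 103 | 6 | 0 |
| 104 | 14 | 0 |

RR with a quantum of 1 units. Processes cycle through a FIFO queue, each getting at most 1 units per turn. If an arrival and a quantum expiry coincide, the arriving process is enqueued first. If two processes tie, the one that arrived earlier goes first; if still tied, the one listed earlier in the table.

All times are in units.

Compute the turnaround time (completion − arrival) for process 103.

12

Schedule: | 103 0-1 | 104 1-2 | 103 2-3 | 104 3-4 | 103 4-5 | 104 5-6 | 103 6-7 | 104 7-8 | 103 8-9 | 104 9-10 | 101 10-11 | 103 11-12 | 102 12-13 | 104 13-14 | 101 14-15 | 102 15-16 | 104 16-17 | 101 17-18 | 102 18-19 | 104 19-20 | 101 20-21 | 102 21-22 | 104 22-23 | 101 23-24 | 102 24-25 | 104 25-26 | 101 26-27 | 102 27-28 | 104 28-29 | 101 29-30 | 102 30-31 | 104 31-32 | 101 32-33 | 102 33-34 | 104 34-35 | 101 35-36 | 102 36-37 | 104 37-38 | 101 38-39 | 102 39-40 | 101 40-43 |
Completion: 101=43  102=40  103=12  104=38
Turnaround (C−A): 101=34  102=30  103=12  104=38
Turnaround(103) = completion − arrival = 12 − 0 = 12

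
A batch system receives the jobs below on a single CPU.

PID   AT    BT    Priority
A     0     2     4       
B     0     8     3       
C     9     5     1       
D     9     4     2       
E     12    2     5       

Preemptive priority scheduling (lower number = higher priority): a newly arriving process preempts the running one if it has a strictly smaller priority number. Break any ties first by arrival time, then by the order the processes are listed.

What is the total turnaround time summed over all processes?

Timeline: | B 0-8 | A 8-9 | C 9-14 | D 14-18 | A 18-19 | E 19-21 |
Completion: A=19  B=8  C=14  D=18  E=21
Turnaround = completion − arrival: A=19, B=8, C=5, D=9, E=9
Total turnaround = 19 + 8 + 5 + 9 + 9 = 50

50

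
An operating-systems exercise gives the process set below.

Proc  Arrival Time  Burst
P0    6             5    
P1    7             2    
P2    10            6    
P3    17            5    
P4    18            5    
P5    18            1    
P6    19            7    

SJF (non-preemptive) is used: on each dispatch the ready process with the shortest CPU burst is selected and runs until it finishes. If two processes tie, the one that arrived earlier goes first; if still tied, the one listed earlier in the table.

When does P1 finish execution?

13

Gantt: | idle 0-6 | P0 6-11 | P1 11-13 | P2 13-19 | P5 19-20 | P3 20-25 | P4 25-30 | P6 30-37 |
Completion: P0=11  P1=13  P2=19  P3=25  P4=30  P5=20  P6=37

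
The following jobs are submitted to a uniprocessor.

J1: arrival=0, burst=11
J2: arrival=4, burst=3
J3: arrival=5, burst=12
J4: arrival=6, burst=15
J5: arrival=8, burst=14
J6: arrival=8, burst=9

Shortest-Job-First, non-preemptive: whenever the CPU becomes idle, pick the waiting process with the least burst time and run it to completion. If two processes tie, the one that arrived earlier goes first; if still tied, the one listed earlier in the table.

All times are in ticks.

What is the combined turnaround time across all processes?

165

Gantt: | J1 0-11 | J2 11-14 | J6 14-23 | J3 23-35 | J5 35-49 | J4 49-64 |
Completion: J1=11  J2=14  J3=35  J4=64  J5=49  J6=23
Turnaround = completion − arrival: J1=11, J2=10, J3=30, J4=58, J5=41, J6=15
Total turnaround = 11 + 10 + 30 + 58 + 41 + 15 = 165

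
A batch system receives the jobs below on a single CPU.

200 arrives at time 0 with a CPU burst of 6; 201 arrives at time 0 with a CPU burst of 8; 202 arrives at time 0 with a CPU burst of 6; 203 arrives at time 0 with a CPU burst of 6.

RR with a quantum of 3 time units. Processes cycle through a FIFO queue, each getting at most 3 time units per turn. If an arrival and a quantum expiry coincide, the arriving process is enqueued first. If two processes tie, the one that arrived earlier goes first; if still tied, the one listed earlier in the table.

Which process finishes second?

Timeline: | 200 0-3 | 201 3-6 | 202 6-9 | 203 9-12 | 200 12-15 | 201 15-18 | 202 18-21 | 203 21-24 | 201 24-26 |
Completion: 200=15  201=26  202=21  203=24
Finish order: 200 → 202 → 203 → 201

202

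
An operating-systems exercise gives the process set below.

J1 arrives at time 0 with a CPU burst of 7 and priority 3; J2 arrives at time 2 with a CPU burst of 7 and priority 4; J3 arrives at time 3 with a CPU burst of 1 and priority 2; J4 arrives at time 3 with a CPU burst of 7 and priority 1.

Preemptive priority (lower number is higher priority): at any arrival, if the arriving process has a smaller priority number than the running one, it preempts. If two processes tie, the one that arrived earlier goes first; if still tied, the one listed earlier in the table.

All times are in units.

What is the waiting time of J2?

13

Gantt: | J1 0-3 | J4 3-10 | J3 10-11 | J1 11-15 | J2 15-22 |
Completion: J1=15  J2=22  J3=11  J4=10
Waiting(J2) = turnaround − burst = 20 − 7 = 13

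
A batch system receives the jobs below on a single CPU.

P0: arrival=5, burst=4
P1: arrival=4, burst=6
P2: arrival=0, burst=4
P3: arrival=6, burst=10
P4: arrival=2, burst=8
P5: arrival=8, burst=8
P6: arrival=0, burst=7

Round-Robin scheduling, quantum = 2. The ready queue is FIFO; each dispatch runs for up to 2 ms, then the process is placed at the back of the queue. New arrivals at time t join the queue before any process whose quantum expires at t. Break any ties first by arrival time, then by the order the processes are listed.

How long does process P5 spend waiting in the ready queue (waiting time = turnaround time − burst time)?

29

Schedule: | P2 0-2 | P6 2-4 | P4 4-6 | P2 6-8 | P1 8-10 | P6 10-12 | P0 12-14 | P3 14-16 | P4 16-18 | P5 18-20 | P1 20-22 | P6 22-24 | P0 24-26 | P3 26-28 | P4 28-30 | P5 30-32 | P1 32-34 | P6 34-35 | P3 35-37 | P4 37-39 | P5 39-41 | P3 41-43 | P5 43-45 | P3 45-47 |
Completion: P0=26  P1=34  P2=8  P3=47  P4=39  P5=45  P6=35
Turnaround (C−A): P0=21  P1=30  P2=8  P3=41  P4=37  P5=37  P6=35
Waiting(P5) = turnaround − burst = 37 − 8 = 29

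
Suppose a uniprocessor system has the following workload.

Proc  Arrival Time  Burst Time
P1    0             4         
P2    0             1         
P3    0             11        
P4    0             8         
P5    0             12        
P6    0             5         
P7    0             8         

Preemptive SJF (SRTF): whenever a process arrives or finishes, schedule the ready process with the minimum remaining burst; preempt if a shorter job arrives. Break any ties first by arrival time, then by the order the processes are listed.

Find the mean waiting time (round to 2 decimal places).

13.86

Gantt: | P2 0-1 | P1 1-5 | P6 5-10 | P4 10-18 | P7 18-26 | P3 26-37 | P5 37-49 |
Completion: P1=5  P2=1  P3=37  P4=18  P5=49  P6=10  P7=26
Waiting times: P1=1, P2=0, P3=26, P4=10, P5=37, P6=5, P7=18
Average waiting = (1+0+26+10+37+5+18) / 7 = 97/7 = 13.86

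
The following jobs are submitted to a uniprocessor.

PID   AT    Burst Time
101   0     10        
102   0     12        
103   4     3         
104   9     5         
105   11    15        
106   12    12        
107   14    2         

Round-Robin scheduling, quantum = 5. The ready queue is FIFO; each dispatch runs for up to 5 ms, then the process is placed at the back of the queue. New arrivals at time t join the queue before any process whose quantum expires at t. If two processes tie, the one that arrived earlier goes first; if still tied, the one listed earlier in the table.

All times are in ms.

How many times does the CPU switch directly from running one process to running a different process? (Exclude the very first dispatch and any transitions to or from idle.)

13

Gantt: | 101 0-5 | 102 5-10 | 103 10-13 | 101 13-18 | 104 18-23 | 102 23-28 | 105 28-33 | 106 33-38 | 107 38-40 | 102 40-42 | 105 42-47 | 106 47-52 | 105 52-57 | 106 57-59 |
Completion: 101=18  102=42  103=13  104=23  105=57  106=59  107=40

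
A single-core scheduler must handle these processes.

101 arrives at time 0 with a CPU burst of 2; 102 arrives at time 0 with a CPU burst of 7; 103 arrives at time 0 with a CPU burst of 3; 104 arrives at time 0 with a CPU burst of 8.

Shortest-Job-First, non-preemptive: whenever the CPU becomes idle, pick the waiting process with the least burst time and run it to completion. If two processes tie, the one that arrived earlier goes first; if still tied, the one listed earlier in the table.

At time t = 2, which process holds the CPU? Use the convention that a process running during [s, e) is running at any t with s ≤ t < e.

Timeline: | 101 0-2 | 103 2-5 | 102 5-12 | 104 12-20 |
Completion: 101=2  102=12  103=5  104=20

103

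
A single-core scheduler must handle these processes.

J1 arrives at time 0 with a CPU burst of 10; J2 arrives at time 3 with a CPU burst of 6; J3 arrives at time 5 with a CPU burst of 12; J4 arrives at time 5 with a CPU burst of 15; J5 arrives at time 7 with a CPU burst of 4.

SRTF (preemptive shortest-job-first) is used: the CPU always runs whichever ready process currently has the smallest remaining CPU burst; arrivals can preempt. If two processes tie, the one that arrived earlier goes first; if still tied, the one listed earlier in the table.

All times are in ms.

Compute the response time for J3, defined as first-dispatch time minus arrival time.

15

Schedule: | J1 0-3 | J2 3-9 | J5 9-13 | J1 13-20 | J3 20-32 | J4 32-47 |
Completion: J1=20  J2=9  J3=32  J4=47  J5=13
Response(J3) = first start − arrival = 20 − 5 = 15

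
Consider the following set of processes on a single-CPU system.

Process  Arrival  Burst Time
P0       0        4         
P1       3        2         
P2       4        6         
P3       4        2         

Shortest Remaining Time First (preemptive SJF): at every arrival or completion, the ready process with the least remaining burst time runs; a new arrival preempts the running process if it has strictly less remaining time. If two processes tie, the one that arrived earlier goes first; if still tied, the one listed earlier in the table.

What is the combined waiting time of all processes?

7

Timeline: | P0 0-4 | P1 4-6 | P3 6-8 | P2 8-14 |
Completion: P0=4  P1=6  P2=14  P3=8
Turnaround (C−A): P0=4  P1=3  P2=10  P3=4
Waiting = turnaround − burst: P0=0, P1=1, P2=4, P3=2
Total waiting = 0 + 1 + 4 + 2 = 7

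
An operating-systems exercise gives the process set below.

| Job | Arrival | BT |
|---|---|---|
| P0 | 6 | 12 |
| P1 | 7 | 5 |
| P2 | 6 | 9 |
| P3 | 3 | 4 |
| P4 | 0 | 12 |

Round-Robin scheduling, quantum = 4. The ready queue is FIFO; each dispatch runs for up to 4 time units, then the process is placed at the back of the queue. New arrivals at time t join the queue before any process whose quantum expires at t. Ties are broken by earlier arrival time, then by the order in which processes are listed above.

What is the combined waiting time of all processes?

92

Gantt: | P4 0-4 | P3 4-8 | P4 8-12 | P0 12-16 | P2 16-20 | P1 20-24 | P4 24-28 | P0 28-32 | P2 32-36 | P1 36-37 | P0 37-41 | P2 41-42 |
Completion: P0=41  P1=37  P2=42  P3=8  P4=28
Turnaround (C−A): P0=35  P1=30  P2=36  P3=5  P4=28
Waiting = turnaround − burst: P0=23, P1=25, P2=27, P3=1, P4=16
Total waiting = 23 + 25 + 27 + 1 + 16 = 92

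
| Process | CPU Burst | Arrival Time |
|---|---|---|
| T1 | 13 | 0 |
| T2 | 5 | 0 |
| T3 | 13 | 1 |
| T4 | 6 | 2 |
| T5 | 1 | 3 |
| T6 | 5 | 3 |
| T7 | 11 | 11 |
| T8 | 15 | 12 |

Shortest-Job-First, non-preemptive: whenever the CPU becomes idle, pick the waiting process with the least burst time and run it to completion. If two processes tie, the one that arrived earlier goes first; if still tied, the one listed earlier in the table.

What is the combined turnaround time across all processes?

199

Timeline: | T2 0-5 | T5 5-6 | T6 6-11 | T4 11-17 | T7 17-28 | T1 28-41 | T3 41-54 | T8 54-69 |
Completion: T1=41  T2=5  T3=54  T4=17  T5=6  T6=11  T7=28  T8=69
Turnaround (C−A): T1=41  T2=5  T3=53  T4=15  T5=3  T6=8  T7=17  T8=57
Turnaround = completion − arrival: T1=41, T2=5, T3=53, T4=15, T5=3, T6=8, T7=17, T8=57
Total turnaround = 41 + 5 + 53 + 15 + 3 + 8 + 17 + 57 = 199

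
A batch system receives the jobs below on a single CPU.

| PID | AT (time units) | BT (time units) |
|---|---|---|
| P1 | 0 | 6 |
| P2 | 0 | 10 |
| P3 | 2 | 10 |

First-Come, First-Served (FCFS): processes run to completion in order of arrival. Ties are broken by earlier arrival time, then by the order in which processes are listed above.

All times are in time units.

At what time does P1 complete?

6

Gantt: | P1 0-6 | P2 6-16 | P3 16-26 |
Completion: P1=6  P2=16  P3=26
Turnaround (C−A): P1=6  P2=16  P3=24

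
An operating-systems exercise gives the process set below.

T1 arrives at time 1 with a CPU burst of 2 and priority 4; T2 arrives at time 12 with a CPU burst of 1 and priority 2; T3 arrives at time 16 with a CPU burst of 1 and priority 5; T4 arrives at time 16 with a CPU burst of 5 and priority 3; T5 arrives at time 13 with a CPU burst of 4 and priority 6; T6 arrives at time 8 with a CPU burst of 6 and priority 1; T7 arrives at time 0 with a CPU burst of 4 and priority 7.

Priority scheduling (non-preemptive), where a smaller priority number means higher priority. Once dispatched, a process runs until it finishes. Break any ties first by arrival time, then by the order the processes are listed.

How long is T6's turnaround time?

6

Timeline: | T7 0-4 | T1 4-6 | idle 6-8 | T6 8-14 | T2 14-15 | T5 15-19 | T4 19-24 | T3 24-25 |
Completion: T1=6  T2=15  T3=25  T4=24  T5=19  T6=14  T7=4
Turnaround (C−A): T1=5  T2=3  T3=9  T4=8  T5=6  T6=6  T7=4
Turnaround(T6) = completion − arrival = 14 − 8 = 6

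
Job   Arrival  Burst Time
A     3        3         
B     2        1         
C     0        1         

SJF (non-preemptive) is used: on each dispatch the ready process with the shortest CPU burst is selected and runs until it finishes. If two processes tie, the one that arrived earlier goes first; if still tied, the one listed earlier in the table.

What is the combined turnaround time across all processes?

5

Timeline: | C 0-1 | idle 1-2 | B 2-3 | A 3-6 |
Completion: A=6  B=3  C=1
Turnaround (C−A): A=3  B=1  C=1
Turnaround = completion − arrival: A=3, B=1, C=1
Total turnaround = 3 + 1 + 1 = 5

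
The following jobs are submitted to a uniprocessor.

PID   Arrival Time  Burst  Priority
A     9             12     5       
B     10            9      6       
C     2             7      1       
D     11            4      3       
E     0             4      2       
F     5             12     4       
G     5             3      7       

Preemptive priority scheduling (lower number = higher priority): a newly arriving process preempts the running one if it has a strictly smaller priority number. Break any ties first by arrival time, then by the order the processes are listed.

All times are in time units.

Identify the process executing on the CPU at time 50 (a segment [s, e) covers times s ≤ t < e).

G

Timeline: | E 0-2 | C 2-9 | E 9-11 | D 11-15 | F 15-27 | A 27-39 | B 39-48 | G 48-51 |
Completion: A=39  B=48  C=9  D=15  E=11  F=27  G=51
Turnaround (C−A): A=30  B=38  C=7  D=4  E=11  F=22  G=46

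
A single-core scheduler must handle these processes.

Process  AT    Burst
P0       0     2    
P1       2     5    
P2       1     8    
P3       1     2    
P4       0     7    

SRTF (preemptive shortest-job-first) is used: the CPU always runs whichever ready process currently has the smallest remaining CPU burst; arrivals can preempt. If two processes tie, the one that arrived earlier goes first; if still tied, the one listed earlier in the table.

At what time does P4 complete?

Timeline: | P0 0-2 | P3 2-4 | P1 4-9 | P4 9-16 | P2 16-24 |
Completion: P0=2  P1=9  P2=24  P3=4  P4=16
Turnaround (C−A): P0=2  P1=7  P2=23  P3=3  P4=16

16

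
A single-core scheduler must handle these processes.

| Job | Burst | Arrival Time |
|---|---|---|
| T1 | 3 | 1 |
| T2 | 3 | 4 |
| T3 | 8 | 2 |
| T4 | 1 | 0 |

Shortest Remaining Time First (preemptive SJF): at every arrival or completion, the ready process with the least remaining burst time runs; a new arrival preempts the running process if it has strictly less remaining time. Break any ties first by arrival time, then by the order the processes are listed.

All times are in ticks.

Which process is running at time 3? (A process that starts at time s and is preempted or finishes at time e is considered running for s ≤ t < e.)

T1

Gantt: | T4 0-1 | T1 1-4 | T2 4-7 | T3 7-15 |
Completion: T1=4  T2=7  T3=15  T4=1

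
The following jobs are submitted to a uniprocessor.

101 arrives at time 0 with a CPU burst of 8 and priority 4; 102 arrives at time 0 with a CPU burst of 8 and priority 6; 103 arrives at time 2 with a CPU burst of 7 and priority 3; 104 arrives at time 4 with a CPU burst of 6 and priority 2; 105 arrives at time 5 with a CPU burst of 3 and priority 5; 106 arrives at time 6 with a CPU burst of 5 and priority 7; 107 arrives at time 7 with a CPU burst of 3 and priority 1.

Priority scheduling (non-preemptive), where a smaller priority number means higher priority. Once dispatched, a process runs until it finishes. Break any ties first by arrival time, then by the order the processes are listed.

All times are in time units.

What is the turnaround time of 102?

35

Timeline: | 101 0-8 | 107 8-11 | 104 11-17 | 103 17-24 | 105 24-27 | 102 27-35 | 106 35-40 |
Completion: 101=8  102=35  103=24  104=17  105=27  106=40  107=11
Turnaround (C−A): 101=8  102=35  103=22  104=13  105=22  106=34  107=4
Turnaround(102) = completion − arrival = 35 − 0 = 35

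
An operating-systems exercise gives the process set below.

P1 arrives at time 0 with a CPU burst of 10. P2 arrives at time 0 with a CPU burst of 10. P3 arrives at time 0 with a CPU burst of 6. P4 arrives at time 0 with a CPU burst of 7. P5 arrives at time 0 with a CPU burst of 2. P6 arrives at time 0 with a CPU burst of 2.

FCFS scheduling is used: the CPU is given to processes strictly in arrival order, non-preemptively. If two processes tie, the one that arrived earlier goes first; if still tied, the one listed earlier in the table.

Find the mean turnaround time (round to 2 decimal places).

26.83

Gantt: | P1 0-10 | P2 10-20 | P3 20-26 | P4 26-33 | P5 33-35 | P6 35-37 |
Completion: P1=10  P2=20  P3=26  P4=33  P5=35  P6=37
Turnaround times: P1=10, P2=20, P3=26, P4=33, P5=35, P6=37
Average turnaround = (10+20+26+33+35+37) / 6 = 161/6 = 26.83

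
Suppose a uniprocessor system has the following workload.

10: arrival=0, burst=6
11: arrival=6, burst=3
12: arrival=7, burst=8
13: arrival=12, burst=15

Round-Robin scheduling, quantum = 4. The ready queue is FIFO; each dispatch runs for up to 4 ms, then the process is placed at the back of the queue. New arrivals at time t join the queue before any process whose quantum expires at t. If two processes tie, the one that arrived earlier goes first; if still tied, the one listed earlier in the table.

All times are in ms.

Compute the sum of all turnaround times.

43

Schedule: | 10 0-6 | 11 6-9 | 12 9-13 | 13 13-17 | 12 17-21 | 13 21-32 |
Completion: 10=6  11=9  12=21  13=32
Turnaround = completion − arrival: 10=6, 11=3, 12=14, 13=20
Total turnaround = 6 + 3 + 14 + 20 = 43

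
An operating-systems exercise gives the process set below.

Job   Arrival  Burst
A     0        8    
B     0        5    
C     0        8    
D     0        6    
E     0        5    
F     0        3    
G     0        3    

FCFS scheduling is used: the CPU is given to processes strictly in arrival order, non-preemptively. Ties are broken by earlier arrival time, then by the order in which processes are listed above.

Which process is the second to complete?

B

Schedule: | A 0-8 | B 8-13 | C 13-21 | D 21-27 | E 27-32 | F 32-35 | G 35-38 |
Completion: A=8  B=13  C=21  D=27  E=32  F=35  G=38
Turnaround (C−A): A=8  B=13  C=21  D=27  E=32  F=35  G=38
Finish order: A → B → C → D → E → F → G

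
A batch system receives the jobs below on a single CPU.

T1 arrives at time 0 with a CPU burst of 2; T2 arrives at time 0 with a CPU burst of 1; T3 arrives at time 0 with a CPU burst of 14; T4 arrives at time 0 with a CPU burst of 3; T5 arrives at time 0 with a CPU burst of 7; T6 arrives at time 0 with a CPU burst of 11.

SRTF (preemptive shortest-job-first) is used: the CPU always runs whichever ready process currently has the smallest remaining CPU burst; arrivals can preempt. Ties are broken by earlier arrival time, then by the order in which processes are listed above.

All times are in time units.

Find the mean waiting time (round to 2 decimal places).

Schedule: | T2 0-1 | T1 1-3 | T4 3-6 | T5 6-13 | T6 13-24 | T3 24-38 |
Completion: T1=3  T2=1  T3=38  T4=6  T5=13  T6=24
Waiting times: T1=1, T2=0, T3=24, T4=3, T5=6, T6=13
Average waiting = (1+0+24+3+6+13) / 6 = 47/6 = 7.83

7.83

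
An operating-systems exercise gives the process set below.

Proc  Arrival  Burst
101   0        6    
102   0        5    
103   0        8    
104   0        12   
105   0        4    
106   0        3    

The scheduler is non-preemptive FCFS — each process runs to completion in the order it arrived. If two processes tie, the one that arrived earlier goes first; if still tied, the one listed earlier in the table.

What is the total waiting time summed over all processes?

102

Schedule: | 101 0-6 | 102 6-11 | 103 11-19 | 104 19-31 | 105 31-35 | 106 35-38 |
Completion: 101=6  102=11  103=19  104=31  105=35  106=38
Waiting = turnaround − burst: 101=0, 102=6, 103=11, 104=19, 105=31, 106=35
Total waiting = 0 + 6 + 11 + 19 + 31 + 35 = 102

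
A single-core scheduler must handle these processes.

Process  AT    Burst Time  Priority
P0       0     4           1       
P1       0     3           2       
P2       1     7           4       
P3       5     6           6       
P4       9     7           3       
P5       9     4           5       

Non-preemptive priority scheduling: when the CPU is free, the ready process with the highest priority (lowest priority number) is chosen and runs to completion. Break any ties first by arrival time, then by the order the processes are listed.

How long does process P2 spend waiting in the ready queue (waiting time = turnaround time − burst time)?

6

Schedule: | P0 0-4 | P1 4-7 | P2 7-14 | P4 14-21 | P5 21-25 | P3 25-31 |
Completion: P0=4  P1=7  P2=14  P3=31  P4=21  P5=25
Waiting(P2) = turnaround − burst = 13 − 7 = 6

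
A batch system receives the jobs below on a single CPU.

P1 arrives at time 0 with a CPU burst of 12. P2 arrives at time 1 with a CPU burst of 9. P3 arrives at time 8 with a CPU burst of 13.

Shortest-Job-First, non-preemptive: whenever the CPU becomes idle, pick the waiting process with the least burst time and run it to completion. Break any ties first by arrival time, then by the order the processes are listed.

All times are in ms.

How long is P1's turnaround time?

Gantt: | P1 0-12 | P2 12-21 | P3 21-34 |
Completion: P1=12  P2=21  P3=34
Turnaround (C−A): P1=12  P2=20  P3=26
Turnaround(P1) = completion − arrival = 12 − 0 = 12

12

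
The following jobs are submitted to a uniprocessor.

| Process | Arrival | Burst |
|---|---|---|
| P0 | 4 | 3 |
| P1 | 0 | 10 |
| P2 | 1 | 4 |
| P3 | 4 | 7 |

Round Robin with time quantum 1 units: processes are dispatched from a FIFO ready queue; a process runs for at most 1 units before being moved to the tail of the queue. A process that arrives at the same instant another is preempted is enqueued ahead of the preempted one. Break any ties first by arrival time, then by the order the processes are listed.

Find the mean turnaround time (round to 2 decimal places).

16.00

Timeline: | P1 0-1 | P2 1-2 | P1 2-3 | P2 3-4 | P1 4-5 | P0 5-6 | P3 6-7 | P2 7-8 | P1 8-9 | P0 9-10 | P3 10-11 | P2 11-12 | P1 12-13 | P0 13-14 | P3 14-15 | P1 15-16 | P3 16-17 | P1 17-18 | P3 18-19 | P1 19-20 | P3 20-21 | P1 21-22 | P3 22-23 | P1 23-24 |
Completion: P0=14  P1=24  P2=12  P3=23
Turnaround (C−A): P0=10  P1=24  P2=11  P3=19
Turnaround times: P0=10, P1=24, P2=11, P3=19
Average turnaround = (10+24+11+19) / 4 = 64/4 = 16.00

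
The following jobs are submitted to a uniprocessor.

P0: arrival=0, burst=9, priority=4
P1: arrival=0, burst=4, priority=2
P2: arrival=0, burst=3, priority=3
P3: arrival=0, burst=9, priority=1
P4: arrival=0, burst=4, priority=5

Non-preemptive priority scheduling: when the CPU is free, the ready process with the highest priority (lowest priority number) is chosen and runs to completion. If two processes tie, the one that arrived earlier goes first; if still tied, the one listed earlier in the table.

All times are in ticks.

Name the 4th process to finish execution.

P0

Timeline: | P3 0-9 | P1 9-13 | P2 13-16 | P0 16-25 | P4 25-29 |
Completion: P0=25  P1=13  P2=16  P3=9  P4=29
Turnaround (C−A): P0=25  P1=13  P2=16  P3=9  P4=29
Finish order: P3 → P1 → P2 → P0 → P4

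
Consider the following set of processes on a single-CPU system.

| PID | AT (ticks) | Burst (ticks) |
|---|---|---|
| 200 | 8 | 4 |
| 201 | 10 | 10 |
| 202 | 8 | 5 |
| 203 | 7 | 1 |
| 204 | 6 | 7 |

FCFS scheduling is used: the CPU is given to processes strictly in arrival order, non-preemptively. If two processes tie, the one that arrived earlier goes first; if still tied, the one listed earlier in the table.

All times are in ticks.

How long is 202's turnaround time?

Gantt: | idle 0-6 | 204 6-13 | 203 13-14 | 200 14-18 | 202 18-23 | 201 23-33 |
Completion: 200=18  201=33  202=23  203=14  204=13
Turnaround(202) = completion − arrival = 23 − 8 = 15

15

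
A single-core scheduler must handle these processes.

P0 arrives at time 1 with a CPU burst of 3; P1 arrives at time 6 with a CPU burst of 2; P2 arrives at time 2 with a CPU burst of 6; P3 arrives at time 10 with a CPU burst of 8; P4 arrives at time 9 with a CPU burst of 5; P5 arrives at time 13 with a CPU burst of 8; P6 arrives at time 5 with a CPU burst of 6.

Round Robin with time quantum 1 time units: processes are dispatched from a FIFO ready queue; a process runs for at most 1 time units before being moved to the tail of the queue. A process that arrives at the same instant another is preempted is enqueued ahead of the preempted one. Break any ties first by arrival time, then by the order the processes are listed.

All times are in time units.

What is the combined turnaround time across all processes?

Gantt: | idle 0-1 | P0 1-2 | P2 2-3 | P0 3-4 | P2 4-5 | P0 5-6 | P6 6-7 | P2 7-8 | P1 8-9 | P6 9-10 | P2 10-11 | P4 11-12 | P1 12-13 | P3 13-14 | P6 14-15 | P2 15-16 | P4 16-17 | P5 17-18 | P3 18-19 | P6 19-20 | P2 20-21 | P4 21-22 | P5 22-23 | P3 23-24 | P6 24-25 | P4 25-26 | P5 26-27 | P3 27-28 | P6 28-29 | P4 29-30 | P5 30-31 | P3 31-32 | P5 32-33 | P3 33-34 | P5 34-35 | P3 35-36 | P5 36-37 | P3 37-38 | P5 38-39 |
Completion: P0=6  P1=13  P2=21  P3=38  P4=30  P5=39  P6=29
Turnaround (C−A): P0=5  P1=7  P2=19  P3=28  P4=21  P5=26  P6=24
Turnaround = completion − arrival: P0=5, P1=7, P2=19, P3=28, P4=21, P5=26, P6=24
Total turnaround = 5 + 7 + 19 + 28 + 21 + 26 + 24 = 130

130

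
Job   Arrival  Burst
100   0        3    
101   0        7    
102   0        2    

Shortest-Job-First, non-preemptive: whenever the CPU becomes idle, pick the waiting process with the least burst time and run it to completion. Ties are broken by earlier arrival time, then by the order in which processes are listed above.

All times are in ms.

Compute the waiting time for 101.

Schedule: | 102 0-2 | 100 2-5 | 101 5-12 |
Completion: 100=5  101=12  102=2
Turnaround (C−A): 100=5  101=12  102=2
Waiting(101) = turnaround − burst = 12 − 7 = 5

5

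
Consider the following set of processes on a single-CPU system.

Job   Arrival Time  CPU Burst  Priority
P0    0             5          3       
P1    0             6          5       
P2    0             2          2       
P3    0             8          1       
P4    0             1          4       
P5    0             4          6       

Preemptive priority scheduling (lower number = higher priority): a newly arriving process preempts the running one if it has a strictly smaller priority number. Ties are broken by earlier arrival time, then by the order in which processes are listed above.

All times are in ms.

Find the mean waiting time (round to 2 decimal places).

Schedule: | P3 0-8 | P2 8-10 | P0 10-15 | P4 15-16 | P1 16-22 | P5 22-26 |
Completion: P0=15  P1=22  P2=10  P3=8  P4=16  P5=26
Turnaround (C−A): P0=15  P1=22  P2=10  P3=8  P4=16  P5=26
Waiting times: P0=10, P1=16, P2=8, P3=0, P4=15, P5=22
Average waiting = (10+16+8+0+15+22) / 6 = 71/6 = 11.83

11.83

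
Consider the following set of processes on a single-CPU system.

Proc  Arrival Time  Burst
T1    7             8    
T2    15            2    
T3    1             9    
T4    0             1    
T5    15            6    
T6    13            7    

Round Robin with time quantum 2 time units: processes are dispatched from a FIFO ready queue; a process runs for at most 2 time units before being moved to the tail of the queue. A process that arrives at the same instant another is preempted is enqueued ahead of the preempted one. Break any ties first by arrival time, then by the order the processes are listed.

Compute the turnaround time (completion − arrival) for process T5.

Schedule: | T4 0-1 | T3 1-7 | T1 7-9 | T3 9-11 | T1 11-13 | T3 13-14 | T6 14-16 | T1 16-18 | T2 18-20 | T5 20-22 | T6 22-24 | T1 24-26 | T5 26-28 | T6 28-30 | T5 30-32 | T6 32-33 |
Completion: T1=26  T2=20  T3=14  T4=1  T5=32  T6=33
Turnaround (C−A): T1=19  T2=5  T3=13  T4=1  T5=17  T6=20
Turnaround(T5) = completion − arrival = 32 − 15 = 17

17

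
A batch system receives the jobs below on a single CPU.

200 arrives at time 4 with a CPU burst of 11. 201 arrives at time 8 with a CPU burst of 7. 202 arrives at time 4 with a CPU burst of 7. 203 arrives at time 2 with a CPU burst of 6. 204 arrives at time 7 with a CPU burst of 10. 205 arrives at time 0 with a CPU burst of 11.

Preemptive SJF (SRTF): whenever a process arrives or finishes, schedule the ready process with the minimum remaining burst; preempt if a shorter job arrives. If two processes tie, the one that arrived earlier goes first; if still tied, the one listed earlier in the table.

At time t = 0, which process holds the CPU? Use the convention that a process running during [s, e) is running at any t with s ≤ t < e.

205

Gantt: | 205 0-2 | 203 2-8 | 202 8-15 | 201 15-22 | 205 22-31 | 204 31-41 | 200 41-52 |
Completion: 200=52  201=22  202=15  203=8  204=41  205=31
Turnaround (C−A): 200=48  201=14  202=11  203=6  204=34  205=31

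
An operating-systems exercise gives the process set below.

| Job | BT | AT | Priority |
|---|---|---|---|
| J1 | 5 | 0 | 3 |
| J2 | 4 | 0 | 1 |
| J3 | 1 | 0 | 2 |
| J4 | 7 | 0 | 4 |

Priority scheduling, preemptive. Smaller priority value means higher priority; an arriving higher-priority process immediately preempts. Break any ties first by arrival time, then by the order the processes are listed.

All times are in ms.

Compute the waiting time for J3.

Schedule: | J2 0-4 | J3 4-5 | J1 5-10 | J4 10-17 |
Completion: J1=10  J2=4  J3=5  J4=17
Turnaround (C−A): J1=10  J2=4  J3=5  J4=17
Waiting(J3) = turnaround − burst = 5 − 1 = 4

4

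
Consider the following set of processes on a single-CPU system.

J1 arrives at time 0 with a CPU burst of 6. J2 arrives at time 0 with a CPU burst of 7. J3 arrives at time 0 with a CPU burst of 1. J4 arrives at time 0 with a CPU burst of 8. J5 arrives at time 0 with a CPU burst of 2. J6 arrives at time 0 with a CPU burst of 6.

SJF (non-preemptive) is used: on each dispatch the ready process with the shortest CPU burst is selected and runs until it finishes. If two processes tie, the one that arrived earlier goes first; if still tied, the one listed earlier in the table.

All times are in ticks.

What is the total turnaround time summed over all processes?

80

Gantt: | J3 0-1 | J5 1-3 | J1 3-9 | J6 9-15 | J2 15-22 | J4 22-30 |
Completion: J1=9  J2=22  J3=1  J4=30  J5=3  J6=15
Turnaround (C−A): J1=9  J2=22  J3=1  J4=30  J5=3  J6=15
Turnaround = completion − arrival: J1=9, J2=22, J3=1, J4=30, J5=3, J6=15
Total turnaround = 9 + 22 + 1 + 30 + 3 + 15 = 80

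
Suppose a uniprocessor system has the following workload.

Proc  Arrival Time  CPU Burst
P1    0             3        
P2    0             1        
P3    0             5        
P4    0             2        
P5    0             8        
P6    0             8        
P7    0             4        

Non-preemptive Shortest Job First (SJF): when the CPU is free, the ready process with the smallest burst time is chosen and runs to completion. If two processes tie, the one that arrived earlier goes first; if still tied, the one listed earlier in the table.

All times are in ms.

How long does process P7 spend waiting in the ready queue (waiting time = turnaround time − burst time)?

6

Timeline: | P2 0-1 | P4 1-3 | P1 3-6 | P7 6-10 | P3 10-15 | P5 15-23 | P6 23-31 |
Completion: P1=6  P2=1  P3=15  P4=3  P5=23  P6=31  P7=10
Turnaround (C−A): P1=6  P2=1  P3=15  P4=3  P5=23  P6=31  P7=10
Waiting(P7) = turnaround − burst = 10 − 4 = 6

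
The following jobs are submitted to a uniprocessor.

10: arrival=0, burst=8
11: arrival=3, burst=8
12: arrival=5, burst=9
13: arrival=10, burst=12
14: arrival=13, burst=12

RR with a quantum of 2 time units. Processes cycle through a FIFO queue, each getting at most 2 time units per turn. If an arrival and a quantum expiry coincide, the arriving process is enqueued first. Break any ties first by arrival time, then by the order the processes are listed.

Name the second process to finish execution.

Schedule: | 10 0-4 | 11 4-6 | 10 6-8 | 12 8-10 | 11 10-12 | 10 12-14 | 13 14-16 | 12 16-18 | 11 18-20 | 14 20-22 | 13 22-24 | 12 24-26 | 11 26-28 | 14 28-30 | 13 30-32 | 12 32-34 | 14 34-36 | 13 36-38 | 12 38-39 | 14 39-41 | 13 41-43 | 14 43-45 | 13 45-47 | 14 47-49 |
Completion: 10=14  11=28  12=39  13=47  14=49
Finish order: 10 → 11 → 12 → 13 → 14

11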